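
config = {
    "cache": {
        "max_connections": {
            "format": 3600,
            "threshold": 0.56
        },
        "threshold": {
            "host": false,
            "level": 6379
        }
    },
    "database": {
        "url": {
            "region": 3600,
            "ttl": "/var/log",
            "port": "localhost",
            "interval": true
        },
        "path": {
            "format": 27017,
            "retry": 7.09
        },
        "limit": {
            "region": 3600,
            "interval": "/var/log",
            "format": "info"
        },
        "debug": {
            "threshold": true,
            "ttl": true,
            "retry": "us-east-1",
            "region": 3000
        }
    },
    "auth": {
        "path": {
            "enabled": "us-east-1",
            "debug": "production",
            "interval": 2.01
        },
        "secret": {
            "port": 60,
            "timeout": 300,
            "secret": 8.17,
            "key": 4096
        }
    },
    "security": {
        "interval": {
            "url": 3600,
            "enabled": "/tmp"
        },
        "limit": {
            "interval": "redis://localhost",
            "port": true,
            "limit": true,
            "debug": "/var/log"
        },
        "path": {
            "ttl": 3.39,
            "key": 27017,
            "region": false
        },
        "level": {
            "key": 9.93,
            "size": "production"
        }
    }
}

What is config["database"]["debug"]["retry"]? "us-east-1"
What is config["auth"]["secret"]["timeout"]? 300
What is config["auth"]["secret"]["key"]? 4096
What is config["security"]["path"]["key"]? 27017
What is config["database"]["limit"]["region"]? 3600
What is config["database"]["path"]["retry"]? 7.09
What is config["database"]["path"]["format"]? 27017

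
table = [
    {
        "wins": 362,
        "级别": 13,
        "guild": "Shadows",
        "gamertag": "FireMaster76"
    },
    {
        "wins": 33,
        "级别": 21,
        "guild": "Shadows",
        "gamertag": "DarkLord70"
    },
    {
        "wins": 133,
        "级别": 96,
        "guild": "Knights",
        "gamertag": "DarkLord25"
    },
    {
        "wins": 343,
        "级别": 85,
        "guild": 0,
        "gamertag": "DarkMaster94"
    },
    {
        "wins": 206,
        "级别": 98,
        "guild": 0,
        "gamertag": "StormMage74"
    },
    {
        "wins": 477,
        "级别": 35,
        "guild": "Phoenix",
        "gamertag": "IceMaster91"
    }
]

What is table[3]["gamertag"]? "DarkMaster94"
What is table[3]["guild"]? 0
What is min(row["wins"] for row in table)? 33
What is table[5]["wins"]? 477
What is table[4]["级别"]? 98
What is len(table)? 6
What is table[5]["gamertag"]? "IceMaster91"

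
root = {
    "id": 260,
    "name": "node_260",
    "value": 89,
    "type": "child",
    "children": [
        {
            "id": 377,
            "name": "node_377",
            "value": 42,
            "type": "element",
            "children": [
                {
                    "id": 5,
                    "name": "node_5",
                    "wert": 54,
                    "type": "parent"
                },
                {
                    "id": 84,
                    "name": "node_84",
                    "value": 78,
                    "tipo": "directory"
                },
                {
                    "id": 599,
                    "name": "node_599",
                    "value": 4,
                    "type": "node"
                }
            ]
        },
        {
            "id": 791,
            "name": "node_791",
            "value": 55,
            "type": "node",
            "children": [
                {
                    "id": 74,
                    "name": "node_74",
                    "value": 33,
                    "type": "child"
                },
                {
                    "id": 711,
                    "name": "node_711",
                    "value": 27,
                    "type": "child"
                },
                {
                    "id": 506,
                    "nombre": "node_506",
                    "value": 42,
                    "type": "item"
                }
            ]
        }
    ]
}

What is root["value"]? 89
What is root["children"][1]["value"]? 55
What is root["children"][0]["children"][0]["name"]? "node_5"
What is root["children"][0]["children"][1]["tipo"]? "directory"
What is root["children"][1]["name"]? "node_791"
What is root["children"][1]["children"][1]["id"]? 711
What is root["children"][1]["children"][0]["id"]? 74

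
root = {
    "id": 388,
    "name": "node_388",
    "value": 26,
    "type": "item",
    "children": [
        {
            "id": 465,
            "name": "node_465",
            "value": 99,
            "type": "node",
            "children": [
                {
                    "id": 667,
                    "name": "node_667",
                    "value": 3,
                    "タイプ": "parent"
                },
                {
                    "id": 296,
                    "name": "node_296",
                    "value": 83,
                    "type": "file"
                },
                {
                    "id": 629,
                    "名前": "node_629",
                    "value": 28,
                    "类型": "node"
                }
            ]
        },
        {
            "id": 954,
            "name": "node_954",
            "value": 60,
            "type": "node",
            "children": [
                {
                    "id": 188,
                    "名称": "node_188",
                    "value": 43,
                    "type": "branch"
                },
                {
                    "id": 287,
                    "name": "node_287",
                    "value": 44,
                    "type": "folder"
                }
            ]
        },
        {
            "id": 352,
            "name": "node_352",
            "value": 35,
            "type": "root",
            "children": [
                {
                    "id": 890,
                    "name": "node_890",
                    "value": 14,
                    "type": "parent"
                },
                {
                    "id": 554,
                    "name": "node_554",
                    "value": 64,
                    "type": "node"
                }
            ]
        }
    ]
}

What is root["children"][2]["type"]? "root"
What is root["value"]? 26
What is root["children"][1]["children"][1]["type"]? "folder"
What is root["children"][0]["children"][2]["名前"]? "node_629"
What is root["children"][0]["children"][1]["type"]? "file"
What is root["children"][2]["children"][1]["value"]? 64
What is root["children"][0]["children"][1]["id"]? 296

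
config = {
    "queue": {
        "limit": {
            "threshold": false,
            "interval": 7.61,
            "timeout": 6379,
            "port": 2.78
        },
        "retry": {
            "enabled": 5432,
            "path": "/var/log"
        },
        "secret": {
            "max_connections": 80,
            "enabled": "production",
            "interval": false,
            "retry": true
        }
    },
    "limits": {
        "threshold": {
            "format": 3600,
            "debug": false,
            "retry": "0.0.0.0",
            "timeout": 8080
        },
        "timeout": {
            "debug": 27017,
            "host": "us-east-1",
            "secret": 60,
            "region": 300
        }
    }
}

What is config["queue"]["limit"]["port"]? 2.78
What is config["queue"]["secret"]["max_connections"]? 80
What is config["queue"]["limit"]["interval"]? 7.61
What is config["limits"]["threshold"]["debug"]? False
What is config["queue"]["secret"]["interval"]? False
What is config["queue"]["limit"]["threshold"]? False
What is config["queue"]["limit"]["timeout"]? 6379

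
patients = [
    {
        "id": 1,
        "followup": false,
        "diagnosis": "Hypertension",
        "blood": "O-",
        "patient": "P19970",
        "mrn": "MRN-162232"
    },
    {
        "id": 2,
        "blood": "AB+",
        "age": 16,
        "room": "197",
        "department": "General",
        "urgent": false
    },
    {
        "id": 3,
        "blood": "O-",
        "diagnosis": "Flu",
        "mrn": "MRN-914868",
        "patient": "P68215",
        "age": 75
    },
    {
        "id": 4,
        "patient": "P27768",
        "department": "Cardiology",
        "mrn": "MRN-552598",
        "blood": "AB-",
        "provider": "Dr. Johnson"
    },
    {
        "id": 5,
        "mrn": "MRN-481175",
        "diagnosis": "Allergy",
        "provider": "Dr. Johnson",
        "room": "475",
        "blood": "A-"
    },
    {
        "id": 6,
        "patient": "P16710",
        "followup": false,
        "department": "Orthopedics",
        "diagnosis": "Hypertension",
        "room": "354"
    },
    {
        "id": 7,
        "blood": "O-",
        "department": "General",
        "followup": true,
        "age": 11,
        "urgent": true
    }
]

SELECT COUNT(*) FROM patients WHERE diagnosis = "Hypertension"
2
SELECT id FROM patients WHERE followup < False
[]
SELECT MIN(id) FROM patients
1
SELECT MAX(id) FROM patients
7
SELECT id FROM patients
[1, 2, 3, 4, 5, 6, 7]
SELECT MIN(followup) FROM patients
False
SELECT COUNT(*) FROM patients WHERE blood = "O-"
3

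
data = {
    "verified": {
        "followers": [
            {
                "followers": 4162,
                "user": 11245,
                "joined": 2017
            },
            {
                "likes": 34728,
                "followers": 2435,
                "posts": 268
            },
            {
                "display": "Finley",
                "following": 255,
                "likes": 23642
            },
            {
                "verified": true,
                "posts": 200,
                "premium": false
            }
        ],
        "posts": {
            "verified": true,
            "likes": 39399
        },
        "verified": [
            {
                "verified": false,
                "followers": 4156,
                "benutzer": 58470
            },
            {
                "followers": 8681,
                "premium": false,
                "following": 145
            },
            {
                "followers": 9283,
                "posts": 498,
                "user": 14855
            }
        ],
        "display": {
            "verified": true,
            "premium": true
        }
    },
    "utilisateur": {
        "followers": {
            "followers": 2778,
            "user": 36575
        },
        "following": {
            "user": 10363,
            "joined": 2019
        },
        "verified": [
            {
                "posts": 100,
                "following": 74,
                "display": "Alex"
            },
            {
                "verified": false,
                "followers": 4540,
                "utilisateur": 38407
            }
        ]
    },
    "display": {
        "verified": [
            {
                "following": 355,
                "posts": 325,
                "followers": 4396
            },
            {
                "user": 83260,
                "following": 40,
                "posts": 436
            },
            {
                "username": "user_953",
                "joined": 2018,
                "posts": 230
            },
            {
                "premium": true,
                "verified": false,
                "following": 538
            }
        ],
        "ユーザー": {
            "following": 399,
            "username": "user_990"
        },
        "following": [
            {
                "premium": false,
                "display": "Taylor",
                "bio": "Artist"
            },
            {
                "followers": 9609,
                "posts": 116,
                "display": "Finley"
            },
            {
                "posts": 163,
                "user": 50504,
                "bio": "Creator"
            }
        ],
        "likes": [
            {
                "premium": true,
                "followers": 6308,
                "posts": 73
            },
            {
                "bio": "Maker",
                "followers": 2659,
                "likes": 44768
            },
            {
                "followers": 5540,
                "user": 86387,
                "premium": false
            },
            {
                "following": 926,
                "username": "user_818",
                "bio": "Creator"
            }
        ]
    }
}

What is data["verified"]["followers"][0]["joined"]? 2017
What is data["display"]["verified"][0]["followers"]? 4396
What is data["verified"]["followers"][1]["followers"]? 2435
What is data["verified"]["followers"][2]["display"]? "Finley"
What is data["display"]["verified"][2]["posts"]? 230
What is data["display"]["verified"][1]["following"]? 40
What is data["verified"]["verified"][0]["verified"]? False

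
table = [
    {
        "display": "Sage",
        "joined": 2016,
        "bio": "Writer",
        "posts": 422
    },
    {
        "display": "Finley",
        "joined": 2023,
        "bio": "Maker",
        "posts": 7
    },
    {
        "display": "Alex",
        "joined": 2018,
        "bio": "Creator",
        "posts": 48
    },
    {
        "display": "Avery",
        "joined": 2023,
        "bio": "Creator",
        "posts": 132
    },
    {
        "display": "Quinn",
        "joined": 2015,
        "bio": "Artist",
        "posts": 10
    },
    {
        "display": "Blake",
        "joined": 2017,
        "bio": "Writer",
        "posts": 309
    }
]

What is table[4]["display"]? "Quinn"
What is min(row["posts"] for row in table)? 7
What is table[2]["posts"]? 48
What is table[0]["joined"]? 2016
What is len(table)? 6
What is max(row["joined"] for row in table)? 2023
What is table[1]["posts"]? 7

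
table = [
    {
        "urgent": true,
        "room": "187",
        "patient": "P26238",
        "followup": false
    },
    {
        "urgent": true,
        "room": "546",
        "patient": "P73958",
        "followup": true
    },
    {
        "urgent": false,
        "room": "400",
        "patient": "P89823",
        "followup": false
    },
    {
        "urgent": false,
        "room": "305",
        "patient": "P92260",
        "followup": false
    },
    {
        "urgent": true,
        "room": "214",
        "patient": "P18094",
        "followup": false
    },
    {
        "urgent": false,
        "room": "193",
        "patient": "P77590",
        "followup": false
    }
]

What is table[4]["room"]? "214"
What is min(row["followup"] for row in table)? False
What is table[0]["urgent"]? True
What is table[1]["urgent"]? True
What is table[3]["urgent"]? False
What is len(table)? 6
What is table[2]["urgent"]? False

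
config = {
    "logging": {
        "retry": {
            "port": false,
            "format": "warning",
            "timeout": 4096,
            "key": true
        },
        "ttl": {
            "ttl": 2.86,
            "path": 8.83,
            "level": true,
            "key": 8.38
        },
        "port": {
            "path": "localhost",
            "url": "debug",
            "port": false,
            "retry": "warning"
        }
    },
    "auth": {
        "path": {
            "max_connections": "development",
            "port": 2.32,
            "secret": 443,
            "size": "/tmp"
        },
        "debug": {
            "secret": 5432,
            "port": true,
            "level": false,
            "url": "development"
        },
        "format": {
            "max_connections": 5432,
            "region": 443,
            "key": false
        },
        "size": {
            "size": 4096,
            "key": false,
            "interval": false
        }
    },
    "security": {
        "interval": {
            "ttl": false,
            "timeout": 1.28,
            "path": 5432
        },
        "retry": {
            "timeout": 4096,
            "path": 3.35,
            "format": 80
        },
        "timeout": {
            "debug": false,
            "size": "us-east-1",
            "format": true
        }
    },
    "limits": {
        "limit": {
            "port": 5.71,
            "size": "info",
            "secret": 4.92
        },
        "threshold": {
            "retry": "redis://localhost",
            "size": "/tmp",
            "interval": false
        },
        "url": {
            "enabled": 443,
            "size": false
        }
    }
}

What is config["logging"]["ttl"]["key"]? 8.38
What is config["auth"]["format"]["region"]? 443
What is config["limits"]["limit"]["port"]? 5.71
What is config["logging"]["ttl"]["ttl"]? 2.86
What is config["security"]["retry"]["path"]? 3.35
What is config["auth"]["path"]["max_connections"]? "development"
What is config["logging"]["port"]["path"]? "localhost"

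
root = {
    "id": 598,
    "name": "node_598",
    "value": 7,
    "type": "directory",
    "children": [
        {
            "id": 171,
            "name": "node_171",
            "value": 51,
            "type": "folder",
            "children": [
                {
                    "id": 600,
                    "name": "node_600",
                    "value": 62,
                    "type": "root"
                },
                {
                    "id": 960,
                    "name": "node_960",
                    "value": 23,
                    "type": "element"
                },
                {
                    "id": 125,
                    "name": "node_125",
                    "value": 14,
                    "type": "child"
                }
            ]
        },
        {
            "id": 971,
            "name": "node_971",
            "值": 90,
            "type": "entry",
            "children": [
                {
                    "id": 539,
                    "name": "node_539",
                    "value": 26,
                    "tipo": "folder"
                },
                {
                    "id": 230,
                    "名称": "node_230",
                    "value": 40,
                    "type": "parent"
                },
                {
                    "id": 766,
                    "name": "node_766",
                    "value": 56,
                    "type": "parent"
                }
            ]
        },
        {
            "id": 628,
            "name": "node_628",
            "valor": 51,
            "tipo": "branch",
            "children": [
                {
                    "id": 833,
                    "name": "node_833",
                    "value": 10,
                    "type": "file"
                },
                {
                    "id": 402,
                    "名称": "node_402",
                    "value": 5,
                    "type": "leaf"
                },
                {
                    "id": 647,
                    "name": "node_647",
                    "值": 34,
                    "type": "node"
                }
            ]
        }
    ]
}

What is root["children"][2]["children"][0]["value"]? 10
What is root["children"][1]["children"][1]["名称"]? "node_230"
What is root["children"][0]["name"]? "node_171"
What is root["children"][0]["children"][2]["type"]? "child"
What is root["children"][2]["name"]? "node_628"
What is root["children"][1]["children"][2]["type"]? "parent"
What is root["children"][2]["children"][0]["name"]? "node_833"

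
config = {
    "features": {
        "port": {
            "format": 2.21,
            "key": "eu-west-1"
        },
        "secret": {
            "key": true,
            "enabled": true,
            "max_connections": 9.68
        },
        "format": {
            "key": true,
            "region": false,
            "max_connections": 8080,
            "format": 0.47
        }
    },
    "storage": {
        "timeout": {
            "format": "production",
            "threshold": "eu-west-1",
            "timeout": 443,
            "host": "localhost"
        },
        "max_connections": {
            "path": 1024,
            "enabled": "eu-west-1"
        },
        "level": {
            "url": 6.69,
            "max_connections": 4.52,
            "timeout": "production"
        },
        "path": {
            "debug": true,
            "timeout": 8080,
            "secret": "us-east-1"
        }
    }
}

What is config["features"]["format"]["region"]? False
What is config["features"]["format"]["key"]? True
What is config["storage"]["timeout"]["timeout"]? 443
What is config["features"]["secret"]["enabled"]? True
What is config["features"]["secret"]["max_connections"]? 9.68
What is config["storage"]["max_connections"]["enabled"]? "eu-west-1"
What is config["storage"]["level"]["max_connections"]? 4.52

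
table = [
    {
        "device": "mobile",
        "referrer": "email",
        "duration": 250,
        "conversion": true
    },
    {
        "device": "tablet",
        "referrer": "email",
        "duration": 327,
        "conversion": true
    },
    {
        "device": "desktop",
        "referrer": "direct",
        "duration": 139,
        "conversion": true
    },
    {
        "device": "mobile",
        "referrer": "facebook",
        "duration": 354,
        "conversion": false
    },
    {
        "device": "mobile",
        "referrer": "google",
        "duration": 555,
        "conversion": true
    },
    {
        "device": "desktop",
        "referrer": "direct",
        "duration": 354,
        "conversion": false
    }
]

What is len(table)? 6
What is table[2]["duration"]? 139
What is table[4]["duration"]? 555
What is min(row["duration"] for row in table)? 139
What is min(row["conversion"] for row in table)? False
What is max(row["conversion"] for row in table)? True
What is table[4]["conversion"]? True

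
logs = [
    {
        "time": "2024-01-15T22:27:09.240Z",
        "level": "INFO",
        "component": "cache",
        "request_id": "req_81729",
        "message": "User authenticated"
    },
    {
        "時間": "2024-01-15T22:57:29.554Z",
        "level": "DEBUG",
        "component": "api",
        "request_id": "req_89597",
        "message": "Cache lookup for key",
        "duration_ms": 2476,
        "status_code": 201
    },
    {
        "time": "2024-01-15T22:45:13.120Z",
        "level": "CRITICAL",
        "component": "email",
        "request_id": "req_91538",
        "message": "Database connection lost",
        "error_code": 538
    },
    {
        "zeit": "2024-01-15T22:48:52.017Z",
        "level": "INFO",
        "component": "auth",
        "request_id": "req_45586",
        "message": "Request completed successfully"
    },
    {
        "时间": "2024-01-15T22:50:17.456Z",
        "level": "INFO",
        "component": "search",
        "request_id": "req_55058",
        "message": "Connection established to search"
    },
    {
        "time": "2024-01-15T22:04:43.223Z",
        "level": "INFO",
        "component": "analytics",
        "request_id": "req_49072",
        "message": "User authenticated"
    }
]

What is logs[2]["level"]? "CRITICAL"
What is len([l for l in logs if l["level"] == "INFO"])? 4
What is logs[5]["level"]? "INFO"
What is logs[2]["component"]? "email"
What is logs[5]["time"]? "2024-01-15T22:04:43.223Z"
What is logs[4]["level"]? "INFO"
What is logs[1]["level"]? "DEBUG"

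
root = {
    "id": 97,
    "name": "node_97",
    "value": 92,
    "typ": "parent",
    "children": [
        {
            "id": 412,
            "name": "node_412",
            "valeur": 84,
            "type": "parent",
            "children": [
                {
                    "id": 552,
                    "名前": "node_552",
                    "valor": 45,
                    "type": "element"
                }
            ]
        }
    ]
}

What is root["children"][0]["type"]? "parent"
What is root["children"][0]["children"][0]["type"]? "element"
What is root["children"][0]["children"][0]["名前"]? "node_552"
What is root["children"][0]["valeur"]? 84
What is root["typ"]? "parent"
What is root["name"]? "node_97"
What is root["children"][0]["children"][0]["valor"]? 45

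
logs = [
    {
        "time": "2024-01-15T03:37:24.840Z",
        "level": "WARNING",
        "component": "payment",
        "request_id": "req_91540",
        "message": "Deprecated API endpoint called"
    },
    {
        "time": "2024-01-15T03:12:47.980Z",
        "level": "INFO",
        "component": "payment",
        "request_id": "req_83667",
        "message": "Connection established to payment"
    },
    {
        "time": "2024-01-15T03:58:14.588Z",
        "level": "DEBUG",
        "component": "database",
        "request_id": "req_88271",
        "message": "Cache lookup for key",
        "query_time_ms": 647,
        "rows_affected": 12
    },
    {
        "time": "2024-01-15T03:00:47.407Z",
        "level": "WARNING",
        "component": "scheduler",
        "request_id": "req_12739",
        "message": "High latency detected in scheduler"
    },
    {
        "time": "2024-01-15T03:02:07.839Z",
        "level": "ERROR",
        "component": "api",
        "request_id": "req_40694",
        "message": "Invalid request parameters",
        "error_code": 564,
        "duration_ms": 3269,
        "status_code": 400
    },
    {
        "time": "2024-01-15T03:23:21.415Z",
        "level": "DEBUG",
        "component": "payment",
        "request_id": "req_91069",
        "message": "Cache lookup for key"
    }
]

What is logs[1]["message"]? "Connection established to payment"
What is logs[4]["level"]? "ERROR"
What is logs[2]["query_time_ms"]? 647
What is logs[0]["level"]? "WARNING"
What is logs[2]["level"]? "DEBUG"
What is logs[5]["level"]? "DEBUG"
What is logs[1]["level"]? "INFO"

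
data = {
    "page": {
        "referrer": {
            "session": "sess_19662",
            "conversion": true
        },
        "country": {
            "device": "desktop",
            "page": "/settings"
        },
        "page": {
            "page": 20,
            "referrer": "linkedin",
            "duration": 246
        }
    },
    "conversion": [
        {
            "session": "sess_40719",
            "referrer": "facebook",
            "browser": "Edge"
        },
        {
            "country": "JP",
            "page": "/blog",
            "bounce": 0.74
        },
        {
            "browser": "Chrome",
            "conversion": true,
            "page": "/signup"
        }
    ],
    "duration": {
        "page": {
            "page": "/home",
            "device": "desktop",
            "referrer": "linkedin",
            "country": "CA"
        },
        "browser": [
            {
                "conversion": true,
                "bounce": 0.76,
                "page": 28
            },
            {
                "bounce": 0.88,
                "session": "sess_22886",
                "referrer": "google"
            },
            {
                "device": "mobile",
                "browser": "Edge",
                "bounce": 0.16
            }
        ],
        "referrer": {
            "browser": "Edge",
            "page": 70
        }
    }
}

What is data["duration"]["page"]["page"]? "/home"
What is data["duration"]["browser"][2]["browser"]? "Edge"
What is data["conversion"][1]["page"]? "/blog"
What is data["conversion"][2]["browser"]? "Chrome"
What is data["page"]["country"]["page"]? "/settings"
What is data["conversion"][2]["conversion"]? True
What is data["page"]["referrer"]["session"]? "sess_19662"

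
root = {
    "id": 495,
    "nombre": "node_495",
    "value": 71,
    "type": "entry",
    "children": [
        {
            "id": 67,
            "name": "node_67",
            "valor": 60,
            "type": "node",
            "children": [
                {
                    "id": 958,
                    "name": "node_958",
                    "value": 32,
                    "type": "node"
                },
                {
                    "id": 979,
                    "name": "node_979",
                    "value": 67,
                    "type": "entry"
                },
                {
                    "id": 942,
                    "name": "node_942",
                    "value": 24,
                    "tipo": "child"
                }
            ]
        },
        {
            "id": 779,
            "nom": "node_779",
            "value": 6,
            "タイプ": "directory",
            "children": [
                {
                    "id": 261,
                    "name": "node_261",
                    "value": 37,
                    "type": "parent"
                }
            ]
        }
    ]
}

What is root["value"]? 71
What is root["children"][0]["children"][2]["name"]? "node_942"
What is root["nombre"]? "node_495"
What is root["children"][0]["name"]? "node_67"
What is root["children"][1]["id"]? 779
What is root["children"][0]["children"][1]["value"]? 67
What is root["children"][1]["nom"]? "node_779"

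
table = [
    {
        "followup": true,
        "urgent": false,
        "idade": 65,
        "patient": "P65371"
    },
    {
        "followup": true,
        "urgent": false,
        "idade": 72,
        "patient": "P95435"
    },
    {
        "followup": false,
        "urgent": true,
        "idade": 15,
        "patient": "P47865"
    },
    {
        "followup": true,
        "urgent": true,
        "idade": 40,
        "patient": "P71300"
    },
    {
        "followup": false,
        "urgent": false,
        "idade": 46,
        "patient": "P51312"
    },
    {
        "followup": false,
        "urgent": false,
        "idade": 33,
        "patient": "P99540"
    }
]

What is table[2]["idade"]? 15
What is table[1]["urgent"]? False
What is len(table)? 6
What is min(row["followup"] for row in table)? False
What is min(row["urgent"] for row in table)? False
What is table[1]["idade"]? 72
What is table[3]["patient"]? "P71300"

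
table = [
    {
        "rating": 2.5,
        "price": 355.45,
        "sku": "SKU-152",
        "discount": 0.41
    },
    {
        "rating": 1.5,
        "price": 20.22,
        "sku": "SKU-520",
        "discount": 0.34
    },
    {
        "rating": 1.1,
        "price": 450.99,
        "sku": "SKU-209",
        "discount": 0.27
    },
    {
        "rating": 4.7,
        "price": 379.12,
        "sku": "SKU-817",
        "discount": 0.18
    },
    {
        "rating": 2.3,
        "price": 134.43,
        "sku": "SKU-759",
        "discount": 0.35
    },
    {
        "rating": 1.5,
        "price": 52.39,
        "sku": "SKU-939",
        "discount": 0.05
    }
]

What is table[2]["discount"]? 0.27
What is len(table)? 6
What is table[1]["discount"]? 0.34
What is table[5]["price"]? 52.39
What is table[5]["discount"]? 0.05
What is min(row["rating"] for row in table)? 1.1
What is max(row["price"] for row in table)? 450.99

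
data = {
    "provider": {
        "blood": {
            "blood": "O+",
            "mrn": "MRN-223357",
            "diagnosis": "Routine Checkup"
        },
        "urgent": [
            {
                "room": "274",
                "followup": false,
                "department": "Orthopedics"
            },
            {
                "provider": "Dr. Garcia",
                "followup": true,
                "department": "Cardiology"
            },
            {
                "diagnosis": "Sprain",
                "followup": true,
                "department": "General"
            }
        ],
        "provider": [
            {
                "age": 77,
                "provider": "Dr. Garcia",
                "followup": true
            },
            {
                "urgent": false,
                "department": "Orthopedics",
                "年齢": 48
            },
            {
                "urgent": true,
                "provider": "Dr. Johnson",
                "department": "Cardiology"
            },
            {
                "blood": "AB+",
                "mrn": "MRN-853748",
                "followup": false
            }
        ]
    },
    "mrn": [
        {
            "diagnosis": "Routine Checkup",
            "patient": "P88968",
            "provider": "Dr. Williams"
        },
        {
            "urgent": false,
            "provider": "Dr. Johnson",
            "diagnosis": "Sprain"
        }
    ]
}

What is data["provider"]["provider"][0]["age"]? 77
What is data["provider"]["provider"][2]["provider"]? "Dr. Johnson"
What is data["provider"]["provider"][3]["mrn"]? "MRN-853748"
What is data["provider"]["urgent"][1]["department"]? "Cardiology"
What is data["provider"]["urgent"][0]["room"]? "274"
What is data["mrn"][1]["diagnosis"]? "Sprain"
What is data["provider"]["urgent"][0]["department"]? "Orthopedics"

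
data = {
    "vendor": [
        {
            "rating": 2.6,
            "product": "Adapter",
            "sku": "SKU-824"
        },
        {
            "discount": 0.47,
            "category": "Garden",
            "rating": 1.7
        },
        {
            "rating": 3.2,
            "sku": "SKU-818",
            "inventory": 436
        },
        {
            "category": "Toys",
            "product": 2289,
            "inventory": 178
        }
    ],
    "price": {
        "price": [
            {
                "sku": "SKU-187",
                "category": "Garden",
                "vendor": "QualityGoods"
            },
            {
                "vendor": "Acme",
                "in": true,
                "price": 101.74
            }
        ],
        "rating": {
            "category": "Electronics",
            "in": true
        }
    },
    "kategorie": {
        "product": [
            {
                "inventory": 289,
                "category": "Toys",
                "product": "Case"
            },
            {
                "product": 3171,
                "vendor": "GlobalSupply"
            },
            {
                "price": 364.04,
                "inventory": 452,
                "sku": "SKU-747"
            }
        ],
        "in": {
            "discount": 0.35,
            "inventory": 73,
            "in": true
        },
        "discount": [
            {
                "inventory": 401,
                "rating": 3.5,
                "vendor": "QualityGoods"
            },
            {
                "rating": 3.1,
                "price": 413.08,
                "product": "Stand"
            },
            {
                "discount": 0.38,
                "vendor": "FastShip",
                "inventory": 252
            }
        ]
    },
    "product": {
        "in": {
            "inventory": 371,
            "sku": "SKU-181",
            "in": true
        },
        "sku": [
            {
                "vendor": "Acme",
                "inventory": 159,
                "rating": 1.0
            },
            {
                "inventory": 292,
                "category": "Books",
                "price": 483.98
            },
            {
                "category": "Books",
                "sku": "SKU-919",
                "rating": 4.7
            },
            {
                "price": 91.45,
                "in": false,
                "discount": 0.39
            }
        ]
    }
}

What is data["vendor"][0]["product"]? "Adapter"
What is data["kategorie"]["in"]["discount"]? 0.35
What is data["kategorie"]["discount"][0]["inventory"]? 401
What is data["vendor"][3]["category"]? "Toys"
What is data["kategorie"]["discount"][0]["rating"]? 3.5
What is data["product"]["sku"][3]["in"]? False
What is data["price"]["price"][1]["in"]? True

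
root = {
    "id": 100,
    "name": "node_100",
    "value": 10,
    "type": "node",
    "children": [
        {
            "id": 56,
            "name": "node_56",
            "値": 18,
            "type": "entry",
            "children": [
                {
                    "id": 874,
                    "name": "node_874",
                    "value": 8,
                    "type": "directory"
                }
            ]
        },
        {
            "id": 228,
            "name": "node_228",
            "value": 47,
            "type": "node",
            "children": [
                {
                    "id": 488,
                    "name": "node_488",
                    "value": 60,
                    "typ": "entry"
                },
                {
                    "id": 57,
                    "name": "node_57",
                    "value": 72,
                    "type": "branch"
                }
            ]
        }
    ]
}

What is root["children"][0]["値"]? 18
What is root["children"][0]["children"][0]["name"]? "node_874"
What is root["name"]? "node_100"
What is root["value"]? 10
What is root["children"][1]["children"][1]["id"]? 57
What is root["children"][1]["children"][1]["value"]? 72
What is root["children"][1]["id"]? 228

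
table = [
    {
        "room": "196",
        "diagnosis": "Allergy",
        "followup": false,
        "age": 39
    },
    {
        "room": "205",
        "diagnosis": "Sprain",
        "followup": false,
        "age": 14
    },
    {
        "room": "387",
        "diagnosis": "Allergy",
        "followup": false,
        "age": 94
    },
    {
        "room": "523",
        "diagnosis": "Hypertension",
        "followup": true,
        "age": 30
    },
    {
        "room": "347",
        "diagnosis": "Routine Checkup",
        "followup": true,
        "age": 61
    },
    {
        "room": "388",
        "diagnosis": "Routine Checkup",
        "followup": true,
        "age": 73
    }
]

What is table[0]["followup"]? False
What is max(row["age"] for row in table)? 94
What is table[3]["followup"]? True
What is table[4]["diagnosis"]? "Routine Checkup"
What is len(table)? 6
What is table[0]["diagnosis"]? "Allergy"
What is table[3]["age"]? 30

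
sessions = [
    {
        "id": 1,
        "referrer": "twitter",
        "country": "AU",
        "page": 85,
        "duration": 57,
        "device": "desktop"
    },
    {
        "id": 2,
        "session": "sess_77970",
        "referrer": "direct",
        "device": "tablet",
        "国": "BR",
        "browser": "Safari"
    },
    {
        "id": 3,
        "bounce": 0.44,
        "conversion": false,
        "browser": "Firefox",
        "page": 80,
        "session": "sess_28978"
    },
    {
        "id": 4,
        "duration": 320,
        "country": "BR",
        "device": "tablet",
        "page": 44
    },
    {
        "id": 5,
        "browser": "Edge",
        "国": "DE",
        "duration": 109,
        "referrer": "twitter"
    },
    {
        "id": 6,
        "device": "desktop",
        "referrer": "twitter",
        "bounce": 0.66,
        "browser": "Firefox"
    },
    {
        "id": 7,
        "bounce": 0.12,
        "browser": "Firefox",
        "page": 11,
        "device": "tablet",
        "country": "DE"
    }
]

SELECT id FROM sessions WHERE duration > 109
[4]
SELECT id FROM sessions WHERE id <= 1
[1]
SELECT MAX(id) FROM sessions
7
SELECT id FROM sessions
[1, 2, 3, 4, 5, 6, 7]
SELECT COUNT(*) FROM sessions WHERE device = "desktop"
2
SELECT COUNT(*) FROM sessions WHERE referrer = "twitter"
3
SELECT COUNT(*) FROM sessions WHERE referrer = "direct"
1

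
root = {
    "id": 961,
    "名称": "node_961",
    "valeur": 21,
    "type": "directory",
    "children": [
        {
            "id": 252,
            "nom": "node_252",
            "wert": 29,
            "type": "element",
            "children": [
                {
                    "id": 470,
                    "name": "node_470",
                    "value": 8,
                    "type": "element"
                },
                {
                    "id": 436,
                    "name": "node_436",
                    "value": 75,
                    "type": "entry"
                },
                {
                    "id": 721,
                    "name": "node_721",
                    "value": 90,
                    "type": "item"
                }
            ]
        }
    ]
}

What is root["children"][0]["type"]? "element"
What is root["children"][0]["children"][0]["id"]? 470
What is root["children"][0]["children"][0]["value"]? 8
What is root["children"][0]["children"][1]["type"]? "entry"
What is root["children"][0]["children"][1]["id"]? 436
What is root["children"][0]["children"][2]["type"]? "item"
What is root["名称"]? "node_961"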